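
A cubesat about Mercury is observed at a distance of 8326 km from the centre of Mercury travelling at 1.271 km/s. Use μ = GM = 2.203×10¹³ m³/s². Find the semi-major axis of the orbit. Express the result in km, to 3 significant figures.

r = 8.326×10⁶ m.
Vis-viva rearranged: 1/a = 2/r − v²/μ = 2.402×10⁻⁷ − 7.333×10⁻⁸ = 1.669×10⁻⁷ m⁻¹.
a = 5.992×10⁶ m = 5992.2 km.

a ≈ 5990 km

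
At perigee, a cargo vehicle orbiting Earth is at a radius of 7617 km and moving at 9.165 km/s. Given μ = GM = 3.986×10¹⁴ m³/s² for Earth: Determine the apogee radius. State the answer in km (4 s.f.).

apogee radius ≈ 30960 km

r_p = 7.617×10⁶ m.
Specific energy ε = v²/2 − μ/r = -1.033×10⁷ J/kg, so a = −μ/(2ε) = 1.929×10⁷ m.
The apsides satisfy r_p + r_a = 2a, so the apogee radius is 2a − r_p = 3.096×10⁷ m = 30963 km.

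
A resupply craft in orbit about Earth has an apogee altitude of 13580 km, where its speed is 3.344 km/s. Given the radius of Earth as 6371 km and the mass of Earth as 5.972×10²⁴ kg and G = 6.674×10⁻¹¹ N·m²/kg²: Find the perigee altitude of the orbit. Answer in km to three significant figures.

μ = GM = 6.674×10⁻¹¹ × 5.972×10²⁴ = 3.986×10¹⁴ m³/s².
r_a = 6371 + 13580 = 19951 km = 1.995×10⁷ m.
Specific energy ε = v²/2 − μ/r = -1.439×10⁷ J/kg, so a = −μ/(2ε) = 1.385×10⁷ m.
The apsides satisfy r_p + r_a = 2a, so the perigee radius is 2a − r_a = 7.754×10⁶ m = 7753.8 km.
Perigee altitude = 7753.8 − 6371 = 1382.8 km.

perigee altitude ≈ 1380 km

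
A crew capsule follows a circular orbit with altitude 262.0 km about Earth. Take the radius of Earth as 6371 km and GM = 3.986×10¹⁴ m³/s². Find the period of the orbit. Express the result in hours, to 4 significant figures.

T ≈ 1.493 hours

r = 6371 + 262.0 = 6633.0 km = 6.6330×10⁶ m.
Kepler's third law: T = 2π√(r³/μ) = 2π√((6.633×10⁶)³ / 3.986×10¹⁴).
r³/μ = 7.321×10⁵ s², so T = 2π × 8.557×10² = 5.376×10³ s.
Converting: 5.376×10³ s ÷ 3600 = 1.493 hours.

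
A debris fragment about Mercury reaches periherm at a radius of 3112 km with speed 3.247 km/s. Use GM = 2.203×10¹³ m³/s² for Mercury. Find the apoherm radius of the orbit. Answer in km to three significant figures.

apoherm radius ≈ 9080 km

r_p = 3.112×10⁶ m.
Specific energy ε = v²/2 − μ/r = -1.808×10⁶ J/kg, so a = −μ/(2ε) = 6.094×10⁶ m.
The apsides satisfy r_p + r_a = 2a, so the apoherm radius is 2a − r_p = 9.076×10⁶ m = 9075.8 km.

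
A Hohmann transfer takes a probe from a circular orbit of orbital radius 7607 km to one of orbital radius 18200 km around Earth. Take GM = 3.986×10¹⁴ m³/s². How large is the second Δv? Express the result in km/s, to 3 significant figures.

r₁ = 7607 km = 7.607×10⁶ m.
r₂ = 18200 km = 1.820×10⁷ m.
Transfer ellipse a_t = (r₁ + r₂)/2 = 1.290×10⁷ m.
At r₁: circular v_c1 = √(μ/r₁) = 7239 m/s; transfer-perigee v_p = √[μ(2/r₁ − 1/a_t)] = 8597 m/s.
At r₂: circular v_c2 = √(μ/r₂) = 4680 m/s; transfer-apogee v_a = √[μ(2/r₂ − 1/a_t)] = 3593 m/s.
Δv₂ = v_c2 − v_a = 1087 m/s.
= 1.087 km/s.

Δv ≈ 1.09 km/s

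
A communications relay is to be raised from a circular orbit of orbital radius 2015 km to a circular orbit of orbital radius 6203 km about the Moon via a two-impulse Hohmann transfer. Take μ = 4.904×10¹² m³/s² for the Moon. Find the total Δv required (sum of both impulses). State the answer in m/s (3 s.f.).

r₁ = 2015 km = 2.015×10⁶ m.
r₂ = 6203 km = 6.203×10⁶ m.
Transfer ellipse a_t = (r₁ + r₂)/2 = 4.109×10⁶ m.
At r₁: circular v_c1 = √(μ/r₁) = 1560 m/s; transfer-perilune v_p = √[μ(2/r₁ − 1/a_t)] = 1917 m/s.
Δv₁ = v_p − v_c1 = 356.7 m/s.
At r₂: circular v_c2 = √(μ/r₂) = 889.1 m/s; transfer-apolune v_a = √[μ(2/r₂ − 1/a_t)] = 622.6 m/s.
Δv₂ = v_c2 − v_a = 266.5 m/s.
Total Δv = Δv₁ + Δv₂ = 623.2 m/s.

Δv_total ≈ 623 m/s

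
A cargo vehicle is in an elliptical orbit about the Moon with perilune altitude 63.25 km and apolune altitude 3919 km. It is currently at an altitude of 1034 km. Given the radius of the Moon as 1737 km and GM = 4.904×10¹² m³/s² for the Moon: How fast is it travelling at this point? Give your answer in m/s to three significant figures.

r_p = 1737 + 63.25 = 1800.2 km = 1.8002×10⁶ m.
r_a = 1737 + 3919 = 5656.0 km = 5.6560×10⁶ m.
r = 1737 + 1034 = 2771.0 km = 2.771×10⁶ m.
Semi-major axis a = (r_p + r_a)/2 = 3728.1 km = 3.728×10⁶ m.
Vis-viva: v² = μ(2/r − 1/a) = 4.904×10¹² × (7.218×10⁻⁷ − 2.682×10⁻⁷) = 2.224×10⁶ m²/s².
v = 1491 m/s.

v ≈ 1490 m/s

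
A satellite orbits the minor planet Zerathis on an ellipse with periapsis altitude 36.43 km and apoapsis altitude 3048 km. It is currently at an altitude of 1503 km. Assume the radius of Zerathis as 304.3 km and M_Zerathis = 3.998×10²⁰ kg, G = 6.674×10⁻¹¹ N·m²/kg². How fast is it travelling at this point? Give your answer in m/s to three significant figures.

v ≈ 123 m/s

μ = GM = 6.674×10⁻¹¹ × 3.998×10²⁰ = 2.668×10¹⁰ m³/s².
r_p = 304.3 + 36.43 = 340.73 km = 3.4073×10⁵ m.
r_a = 304.3 + 3048 = 3352.3 km = 3.3523×10⁶ m.
r = 304.3 + 1503 = 1807.3 km = 1.807×10⁶ m.
Semi-major axis a = (r_p + r_a)/2 = 1846.5 km = 1.847×10⁶ m.
Vis-viva: v² = μ(2/r − 1/a) = 2.668×10¹⁰ × (1.107×10⁻⁶ − 5.416×10⁻⁷) = 1.508×10⁴ m²/s².
v = 122.8 m/s.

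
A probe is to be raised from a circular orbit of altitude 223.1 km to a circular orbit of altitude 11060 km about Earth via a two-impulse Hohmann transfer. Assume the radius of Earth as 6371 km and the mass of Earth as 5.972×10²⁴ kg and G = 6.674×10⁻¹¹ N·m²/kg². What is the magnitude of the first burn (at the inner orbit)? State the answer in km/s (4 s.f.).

μ = GM = 6.674×10⁻¹¹ × 5.972×10²⁴ = 3.986×10¹⁴ m³/s².
r₁ = 6371 + 223.1 = 6594.1 km = 6.5941×10⁶ m.
r₂ = 6371 + 11060 = 17431 km = 1.7431×10⁷ m.
Transfer ellipse a_t = (r₁ + r₂)/2 = 1.201×10⁷ m.
At r₁: circular v_c1 = √(μ/r₁) = 7775 m/s; transfer-perigee v_p = √[μ(2/r₁ − 1/a_t)] = 9365 m/s.
Δv₁ = v_p − v_c1 = 1591 m/s.
= 1.591 km/s.

Δv ≈ 1.591 km/s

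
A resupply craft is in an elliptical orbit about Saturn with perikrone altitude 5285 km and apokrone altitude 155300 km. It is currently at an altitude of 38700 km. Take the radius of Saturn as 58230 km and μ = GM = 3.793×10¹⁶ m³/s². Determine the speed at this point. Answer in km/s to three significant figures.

v ≈ 22.6 km/s

r_p = 58230 + 5285 = 63515 km = 6.3515×10⁷ m.
r_a = 58230 + 155300 = 213530 km = 2.1353×10⁸ m.
r = 58230 + 38700 = 96930 km = 9.693×10⁷ m.
Semi-major axis a = (r_p + r_a)/2 = 1.3852×10⁵ km = 1.385×10⁸ m.
Vis-viva: v² = μ(2/r − 1/a) = 3.793×10¹⁶ × (2.063×10⁻⁸ − 7.219×10⁻⁹) = 5.088×10⁸ m²/s².
v = 22560 m/s = 22.56 km/s.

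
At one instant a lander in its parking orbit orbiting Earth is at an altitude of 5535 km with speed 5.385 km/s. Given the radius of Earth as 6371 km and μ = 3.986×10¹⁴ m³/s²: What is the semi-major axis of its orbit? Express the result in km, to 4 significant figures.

a ≈ 10500 km

r = 6371 + 5535 = 11906 km = 1.191×10⁷ m.
Vis-viva rearranged: 1/a = 2/r − v²/μ = 1.680×10⁻⁷ − 7.275×10⁻⁸ = 9.523×10⁻⁸ m⁻¹.
a = 1.050×10⁷ m = 10501 km.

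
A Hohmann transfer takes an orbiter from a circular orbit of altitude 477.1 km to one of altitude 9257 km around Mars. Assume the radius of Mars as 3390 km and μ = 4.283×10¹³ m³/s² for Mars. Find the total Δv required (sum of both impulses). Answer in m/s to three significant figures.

r₁ = 3390 + 477.1 = 3867.1 km = 3.8671×10⁶ m.
r₂ = 3390 + 9257 = 12647 km = 1.2647×10⁷ m.
Transfer ellipse a_t = (r₁ + r₂)/2 = 8.257×10⁶ m.
At r₁: circular v_c1 = √(μ/r₁) = 3328 m/s; transfer-periapsis v_p = √[μ(2/r₁ − 1/a_t)] = 4119 m/s.
Δv₁ = v_p − v_c1 = 790.7 m/s.
At r₂: circular v_c2 = √(μ/r₂) = 1840 m/s; transfer-apoapsis v_a = √[μ(2/r₂ − 1/a_t)] = 1259 m/s.
Δv₂ = v_c2 − v_a = 580.9 m/s.
Total Δv = Δv₁ + Δv₂ = 1372 m/s.

Δv_total ≈ 1370 m/s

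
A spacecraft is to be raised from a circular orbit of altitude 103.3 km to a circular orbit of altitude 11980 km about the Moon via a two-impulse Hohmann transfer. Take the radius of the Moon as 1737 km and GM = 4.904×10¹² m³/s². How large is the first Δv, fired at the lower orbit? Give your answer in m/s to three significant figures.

r₁ = 1737 + 103.3 = 1840.3 km = 1.8403×10⁶ m.
r₂ = 1737 + 11980 = 13717 km = 1.3717×10⁷ m.
Transfer ellipse a_t = (r₁ + r₂)/2 = 7.779×10⁶ m.
At r₁: circular v_c1 = √(μ/r₁) = 1632 m/s; transfer-perilune v_p = √[μ(2/r₁ − 1/a_t)] = 2168 m/s.
Δv₁ = v_p − v_c1 = 535.3 m/s.

Δv ≈ 535 m/s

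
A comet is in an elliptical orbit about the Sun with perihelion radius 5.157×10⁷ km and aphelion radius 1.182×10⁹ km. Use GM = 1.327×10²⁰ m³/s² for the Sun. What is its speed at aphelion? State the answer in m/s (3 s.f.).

Semi-major axis a = (r_p + r_a)/2 = 6.1678×10⁸ km = 6.168×10¹¹ m.
Vis-viva: v² = μ(2/r − 1/a) = 1.327×10²⁰ × (1.692×10⁻¹² − 1.621×10⁻¹²) = 9.387×10⁶ m²/s².
v = 3064 m/s.

v ≈ 3060 m/s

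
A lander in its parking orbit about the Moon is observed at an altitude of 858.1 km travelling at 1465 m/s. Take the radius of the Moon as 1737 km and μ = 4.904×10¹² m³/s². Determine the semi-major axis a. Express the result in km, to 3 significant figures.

r = 1737 + 858.1 = 2595.1 km = 2.595×10⁶ m.
Specific orbital energy ε = v²/2 − μ/r = (1465)²/2 − 4.904×10¹²/2.595×10⁶ = -8.166×10⁵ J/kg.
Since ε = −μ/(2a), a = −μ/(2ε) = 3.003×10⁶ m = 3002.7 km.

a ≈ 3000 km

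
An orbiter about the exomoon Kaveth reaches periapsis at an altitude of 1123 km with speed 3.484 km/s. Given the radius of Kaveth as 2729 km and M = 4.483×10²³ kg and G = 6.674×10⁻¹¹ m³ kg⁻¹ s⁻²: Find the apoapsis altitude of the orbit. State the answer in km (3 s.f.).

μ = GM = 6.674×10⁻¹¹ × 4.483×10²³ = 2.992×10¹³ m³/s².
r_p = 2729 + 1123 = 3852.0 km = 3.852×10⁶ m.
Specific energy ε = v²/2 − μ/r = -1.698×10⁶ J/kg, so a = −μ/(2ε) = 8.809×10⁶ m.
The apsides satisfy r_p + r_a = 2a, so the apoapsis radius is 2a − r_p = 1.377×10⁷ m = 13767 km.
Apoapsis altitude = 13767 − 2729 = 11038 km.

apoapsis altitude ≈ 11000 km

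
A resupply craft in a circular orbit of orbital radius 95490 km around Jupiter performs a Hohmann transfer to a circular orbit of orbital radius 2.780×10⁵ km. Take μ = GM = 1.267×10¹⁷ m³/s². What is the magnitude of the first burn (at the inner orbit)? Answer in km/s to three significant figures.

Δv ≈ 8.02 km/s

r₁ = 95490 km = 9.549×10⁷ m.
r₂ = 2.780×10⁵ km = 2.780×10⁸ m.
Transfer ellipse a_t = (r₁ + r₂)/2 = 1.867×10⁸ m.
At r₁: circular v_c1 = √(μ/r₁) = 36430 m/s; transfer-perijove v_p = √[μ(2/r₁ − 1/a_t)] = 44440 m/s.
Δv₁ = v_p − v_c1 = 8018 m/s.
= 8.018 km/s.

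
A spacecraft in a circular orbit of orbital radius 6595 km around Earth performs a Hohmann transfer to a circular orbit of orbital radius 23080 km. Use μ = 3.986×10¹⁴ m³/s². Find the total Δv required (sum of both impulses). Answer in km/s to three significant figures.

r₁ = 6595 km = 6.595×10⁶ m.
r₂ = 23080 km = 2.308×10⁷ m.
Transfer ellipse a_t = (r₁ + r₂)/2 = 1.484×10⁷ m.
At r₁: circular v_c1 = √(μ/r₁) = 7774 m/s; transfer-perigee v_p = √[μ(2/r₁ − 1/a_t)] = 9696 m/s.
Δv₁ = v_p − v_c1 = 1922 m/s.
At r₂: circular v_c2 = √(μ/r₂) = 4156 m/s; transfer-apogee v_a = √[μ(2/r₂ − 1/a_t)] = 2771 m/s.
Δv₂ = v_c2 − v_a = 1385 m/s.
Total Δv = Δv₁ + Δv₂ = 3307 m/s = 3.307 km/s.

Δv_total ≈ 3.31 km/s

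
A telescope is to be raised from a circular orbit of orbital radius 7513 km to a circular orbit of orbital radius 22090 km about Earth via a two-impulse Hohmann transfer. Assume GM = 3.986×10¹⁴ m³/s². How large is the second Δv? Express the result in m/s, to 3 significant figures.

Δv ≈ 1220 m/s

r₁ = 7513 km = 7.513×10⁶ m.
r₂ = 22090 km = 2.209×10⁷ m.
Transfer ellipse a_t = (r₁ + r₂)/2 = 1.480×10⁷ m.
At r₁: circular v_c1 = √(μ/r₁) = 7284 m/s; transfer-perigee v_p = √[μ(2/r₁ − 1/a_t)] = 8898 m/s.
At r₂: circular v_c2 = √(μ/r₂) = 4248 m/s; transfer-apogee v_a = √[μ(2/r₂ − 1/a_t)] = 3026 m/s.
Δv₂ = v_c2 − v_a = 1221 m/s.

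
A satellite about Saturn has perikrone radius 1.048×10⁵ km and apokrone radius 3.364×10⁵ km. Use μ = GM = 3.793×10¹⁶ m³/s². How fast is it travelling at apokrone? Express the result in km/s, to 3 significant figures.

v ≈ 7.32 km/s

Semi-major axis a = (r_p + r_a)/2 = 2.2060×10⁵ km = 2.206×10⁸ m.
Vis-viva: v² = μ(2/r − 1/a) = 3.793×10¹⁶ × (5.945×10⁻⁹ − 4.533×10⁻⁹) = 5.357×10⁷ m²/s².
v = 7319 m/s = 7.319 km/s.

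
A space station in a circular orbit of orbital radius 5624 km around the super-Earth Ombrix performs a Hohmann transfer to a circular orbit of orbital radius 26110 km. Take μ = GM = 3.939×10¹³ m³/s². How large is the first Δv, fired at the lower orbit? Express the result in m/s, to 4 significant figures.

Δv ≈ 748.4 m/s

r₁ = 5624 km = 5.624×10⁶ m.
r₂ = 26110 km = 2.611×10⁷ m.
Transfer ellipse a_t = (r₁ + r₂)/2 = 1.587×10⁷ m.
At r₁: circular v_c1 = √(μ/r₁) = 2646 m/s; transfer-periapsis v_p = √[μ(2/r₁ − 1/a_t)] = 3395 m/s.
Δv₁ = v_p − v_c1 = 748.4 m/s.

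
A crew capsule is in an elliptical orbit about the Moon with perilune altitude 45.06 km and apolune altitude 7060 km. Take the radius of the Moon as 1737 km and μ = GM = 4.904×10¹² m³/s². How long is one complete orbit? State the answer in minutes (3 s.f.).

T ≈ 575 minutes

r_p = 1737 + 45.06 = 1782.1 km = 1.7821×10⁶ m.
r_a = 1737 + 7060 = 8797.0 km = 8.7970×10⁶ m.
Semi-major axis a = (r_p + r_a)/2 = (1782.1 + 8797.0)/2 = 5289.5 km = 5.290×10⁶ m.
By Kepler's third law T = 2π√(a³/μ) = 2π × 5.494×10³ = 3.452×10⁴ s.
= 575.3 minutes.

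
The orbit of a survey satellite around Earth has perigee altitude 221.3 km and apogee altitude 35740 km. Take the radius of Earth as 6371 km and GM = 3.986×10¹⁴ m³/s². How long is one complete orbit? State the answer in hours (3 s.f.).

T ≈ 10.5 hours

r_p = 6371 + 221.3 = 6592.3 km = 6.5923×10⁶ m.
r_a = 6371 + 35740 = 42111 km = 4.2111×10⁷ m.
Semi-major axis a = (r_p + r_a)/2 = (6592.3 + 42111)/2 = 24352 km = 2.435×10⁷ m.
By Kepler's third law T = 2π√(a³/μ) = 2π × 6.019×10³ = 3.782×10⁴ s.
= 10.51 hours.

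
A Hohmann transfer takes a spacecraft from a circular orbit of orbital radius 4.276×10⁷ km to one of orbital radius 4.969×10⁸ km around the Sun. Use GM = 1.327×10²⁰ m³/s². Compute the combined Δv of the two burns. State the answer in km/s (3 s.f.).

Δv_total ≈ 29.7 km/s

r₁ = 4.276×10⁷ km = 4.276×10¹⁰ m.
r₂ = 4.969×10⁸ km = 4.969×10¹¹ m.
Transfer ellipse a_t = (r₁ + r₂)/2 = 2.698×10¹¹ m.
At r₁: circular v_c1 = √(μ/r₁) = 55710 m/s; transfer-perihelion v_p = √[μ(2/r₁ − 1/a_t)] = 75600 m/s.
Δv₁ = v_p − v_c1 = 19890 m/s.
At r₂: circular v_c2 = √(μ/r₂) = 16340 m/s; transfer-aphelion v_a = √[μ(2/r₂ − 1/a_t)] = 6505 m/s.
Δv₂ = v_c2 − v_a = 9836 m/s.
Total Δv = Δv₁ + Δv₂ = 29730 m/s = 29.73 km/s.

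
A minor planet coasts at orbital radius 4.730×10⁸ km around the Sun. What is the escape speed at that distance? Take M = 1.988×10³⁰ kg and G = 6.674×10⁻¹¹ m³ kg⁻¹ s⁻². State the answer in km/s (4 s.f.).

v_esc ≈ 23.69 km/s

μ = GM = 6.674×10⁻¹¹ × 1.988×10³⁰ = 1.327×10²⁰ m³/s².
r = 4.730×10⁸ km = 4.730×10¹¹ m.
Escape speed v_esc = √(2μ/r) = √(2 × 1.327×10²⁰ / 4.730×10¹¹) = √(5.610×10⁸) = 23690 m/s.
= 23.69 km/s.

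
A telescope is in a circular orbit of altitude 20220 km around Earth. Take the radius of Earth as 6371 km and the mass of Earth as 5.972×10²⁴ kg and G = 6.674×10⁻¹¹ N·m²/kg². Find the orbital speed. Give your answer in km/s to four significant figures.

v ≈ 3.872 km/s

μ = GM = 6.674×10⁻¹¹ × 5.972×10²⁴ = 3.986×10¹⁴ m³/s².
r = 6371 + 20220 = 26591 km = 2.6591×10⁷ m.
For a circular orbit v = √(μ/r) = √(3.986×10¹⁴ / 2.659×10⁷) = √(1.499×10⁷) = 3872 m/s.
That is 3.872 km/s.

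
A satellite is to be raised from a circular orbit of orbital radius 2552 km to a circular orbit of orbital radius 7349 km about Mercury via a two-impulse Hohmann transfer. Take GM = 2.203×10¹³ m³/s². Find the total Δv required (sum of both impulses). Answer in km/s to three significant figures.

r₁ = 2552 km = 2.552×10⁶ m.
r₂ = 7349 km = 7.349×10⁶ m.
Transfer ellipse a_t = (r₁ + r₂)/2 = 4.950×10⁶ m.
At r₁: circular v_c1 = √(μ/r₁) = 2938 m/s; transfer-periherm v_p = √[μ(2/r₁ − 1/a_t)] = 3580 m/s.
Δv₁ = v_p − v_c1 = 641.7 m/s.
At r₂: circular v_c2 = √(μ/r₂) = 1731 m/s; transfer-apoherm v_a = √[μ(2/r₂ − 1/a_t)] = 1243 m/s.
Δv₂ = v_c2 − v_a = 488.3 m/s.
Total Δv = Δv₁ + Δv₂ = 1130 m/s = 1.130 km/s.

Δv_total ≈ 1.13 km/s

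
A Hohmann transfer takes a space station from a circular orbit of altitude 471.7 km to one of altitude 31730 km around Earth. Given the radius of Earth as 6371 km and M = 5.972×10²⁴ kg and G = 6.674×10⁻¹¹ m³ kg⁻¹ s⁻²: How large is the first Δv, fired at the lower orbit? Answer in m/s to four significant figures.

μ = GM = 6.674×10⁻¹¹ × 5.972×10²⁴ = 3.986×10¹⁴ m³/s².
r₁ = 6371 + 471.7 = 6842.7 km = 6.8427×10⁶ m.
r₂ = 6371 + 31730 = 38101 km = 3.8101×10⁷ m.
Transfer ellipse a_t = (r₁ + r₂)/2 = 2.247×10⁷ m.
At r₁: circular v_c1 = √(μ/r₁) = 7632 m/s; transfer-perigee v_p = √[μ(2/r₁ − 1/a_t)] = 9938 m/s.
Δv₁ = v_p − v_c1 = 2306 m/s.

Δv ≈ 2306 m/s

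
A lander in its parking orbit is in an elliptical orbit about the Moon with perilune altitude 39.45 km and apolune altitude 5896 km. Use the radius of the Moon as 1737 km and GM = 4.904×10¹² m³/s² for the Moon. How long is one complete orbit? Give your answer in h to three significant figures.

T ≈ 8.04 h

r_p = 1737 + 39.45 = 1776.5 km = 1.7764×10⁶ m.
r_a = 1737 + 5896 = 7633.0 km = 7.6330×10⁶ m.
Semi-major axis a = (r_p + r_a)/2 = (1776.5 + 7633.0)/2 = 4704.7 km = 4.705×10⁶ m.
By Kepler's third law T = 2π√(a³/μ) = 2π × 4.608×10³ = 2.895×10⁴ s.
= 8.043 h.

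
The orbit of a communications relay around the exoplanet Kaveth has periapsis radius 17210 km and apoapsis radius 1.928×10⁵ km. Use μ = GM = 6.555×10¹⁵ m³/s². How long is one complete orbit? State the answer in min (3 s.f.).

Semi-major axis a = (r_p + r_a)/2 = (17210 + 1.9280×10⁵)/2 = 1.0500×10⁵ km = 1.050×10⁸ m.
By Kepler's third law T = 2π√(a³/μ) = 2π × 1.329×10⁴ = 8.350×10⁴ s.
= 1392 min.

T ≈ 1390 min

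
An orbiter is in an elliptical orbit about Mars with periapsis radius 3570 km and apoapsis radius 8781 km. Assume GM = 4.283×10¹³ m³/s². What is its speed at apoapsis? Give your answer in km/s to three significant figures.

Semi-major axis a = (r_p + r_a)/2 = 6175.5 km = 6.176×10⁶ m.
Vis-viva: v² = μ(2/r − 1/a) = 4.283×10¹³ × (2.278×10⁻⁷ − 1.619×10⁻⁷) = 2.820×10⁶ m²/s².
v = 1679 m/s = 1.679 km/s.

v ≈ 1.68 km/s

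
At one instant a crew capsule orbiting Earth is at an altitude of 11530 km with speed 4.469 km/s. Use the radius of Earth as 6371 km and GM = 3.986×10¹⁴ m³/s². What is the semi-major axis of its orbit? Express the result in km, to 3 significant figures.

a ≈ 16200 km

r = 6371 + 11530 = 17901 km = 1.790×10⁷ m.
Specific orbital energy ε = v²/2 − μ/r = (4469)²/2 − 3.986×10¹⁴/1.790×10⁷ = -1.228×10⁷ J/kg.
Since ε = −μ/(2a), a = −μ/(2ε) = 1.623×10⁷ m = 16228 km.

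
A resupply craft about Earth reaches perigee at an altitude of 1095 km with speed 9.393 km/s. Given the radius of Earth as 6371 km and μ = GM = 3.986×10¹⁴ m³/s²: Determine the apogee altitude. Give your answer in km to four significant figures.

apogee altitude ≈ 29140 km

r_p = 6371 + 1095 = 7466.0 km = 7.466×10⁶ m.
Specific energy ε = v²/2 − μ/r = -9.274×10⁶ J/kg, so a = −μ/(2ε) = 2.149×10⁷ m.
The apsides satisfy r_p + r_a = 2a, so the apogee radius is 2a − r_p = 3.551×10⁷ m = 35512 km.
Apogee altitude = 35512 − 6371 = 29141 km.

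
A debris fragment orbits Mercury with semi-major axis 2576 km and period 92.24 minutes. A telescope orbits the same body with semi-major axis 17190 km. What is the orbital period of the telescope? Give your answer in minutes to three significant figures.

T₂ ≈ 1590 minutes

Kepler's third law: T² ∝ a³, so T₂ = T₁ (a₂/a₁)^(3/2).
a₂/a₁ = 6.673, (a₂/a₁)^(3/2) = 17.24.
T₂ = 92.24 × 17.24 = 1590 minutes.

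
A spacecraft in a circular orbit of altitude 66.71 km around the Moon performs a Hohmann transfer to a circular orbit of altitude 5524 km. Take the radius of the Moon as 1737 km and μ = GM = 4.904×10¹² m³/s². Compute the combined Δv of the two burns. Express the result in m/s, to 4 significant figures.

Δv_total ≈ 741.5 m/s

r₁ = 1737 + 66.71 = 1803.7 km = 1.8037×10⁶ m.
r₂ = 1737 + 5524 = 7261.0 km = 7.2610×10⁶ m.
Transfer ellipse a_t = (r₁ + r₂)/2 = 4.532×10⁶ m.
At r₁: circular v_c1 = √(μ/r₁) = 1649 m/s; transfer-perilune v_p = √[μ(2/r₁ − 1/a_t)] = 2087 m/s.
Δv₁ = v_p − v_c1 = 438.1 m/s.
At r₂: circular v_c2 = √(μ/r₂) = 821.8 m/s; transfer-apolune v_a = √[μ(2/r₂ − 1/a_t)] = 518.4 m/s.
Δv₂ = v_c2 − v_a = 303.4 m/s.
Total Δv = Δv₁ + Δv₂ = 741.5 m/s.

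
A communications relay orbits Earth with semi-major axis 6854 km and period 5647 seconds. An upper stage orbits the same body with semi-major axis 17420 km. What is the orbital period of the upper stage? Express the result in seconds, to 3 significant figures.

T₂ ≈ 22900 seconds

Kepler's third law: T² ∝ a³, so T₂ = T₁ (a₂/a₁)^(3/2).
a₂/a₁ = 2.542, (a₂/a₁)^(3/2) = 4.052.
T₂ = 5647 × 4.052 = 22880 seconds.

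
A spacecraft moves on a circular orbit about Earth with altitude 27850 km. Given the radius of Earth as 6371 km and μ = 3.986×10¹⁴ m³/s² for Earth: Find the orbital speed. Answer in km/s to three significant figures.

v ≈ 3.41 km/s

r = 6371 + 27850 = 34221 km = 3.4221×10⁷ m.
For a circular orbit v = √(μ/r) = √(3.986×10¹⁴ / 3.422×10⁷) = √(1.165×10⁷) = 3413 m/s.
That is 3.413 km/s.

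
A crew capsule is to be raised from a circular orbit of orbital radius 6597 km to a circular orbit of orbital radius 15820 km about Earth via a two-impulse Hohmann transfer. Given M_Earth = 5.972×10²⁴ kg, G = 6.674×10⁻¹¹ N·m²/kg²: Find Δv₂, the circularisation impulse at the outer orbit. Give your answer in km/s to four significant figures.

μ = GM = 6.674×10⁻¹¹ × 5.972×10²⁴ = 3.986×10¹⁴ m³/s².
r₁ = 6597 km = 6.597×10⁶ m.
r₂ = 15820 km = 1.582×10⁷ m.
Transfer ellipse a_t = (r₁ + r₂)/2 = 1.121×10⁷ m.
At r₁: circular v_c1 = √(μ/r₁) = 7773 m/s; transfer-perigee v_p = √[μ(2/r₁ − 1/a_t)] = 9234 m/s.
At r₂: circular v_c2 = √(μ/r₂) = 5019 m/s; transfer-apogee v_a = √[μ(2/r₂ − 1/a_t)] = 3851 m/s.
Δv₂ = v_c2 − v_a = 1169 m/s.
= 1.169 km/s.

Δv ≈ 1.169 km/s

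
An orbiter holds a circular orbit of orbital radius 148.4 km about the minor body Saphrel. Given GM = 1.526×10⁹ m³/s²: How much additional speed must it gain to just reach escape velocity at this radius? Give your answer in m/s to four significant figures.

r = 148.4 km = 1.484×10⁵ m.
Circular speed v_c = √(μ/r) = 101.4 m/s.
Escape speed v_esc = √(2μ/r) = √2 × v_c = 143.4 m/s.
Δv = v_esc − v_c = 42.00 m/s.

Δv ≈ 42.00 m/s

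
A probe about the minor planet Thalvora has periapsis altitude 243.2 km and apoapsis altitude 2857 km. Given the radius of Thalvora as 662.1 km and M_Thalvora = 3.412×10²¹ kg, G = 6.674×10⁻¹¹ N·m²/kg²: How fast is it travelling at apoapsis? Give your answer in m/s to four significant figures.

μ = GM = 6.674×10⁻¹¹ × 3.412×10²¹ = 2.277×10¹¹ m³/s².
r_p = 662.1 + 243.2 = 905.30 km = 9.0530×10⁵ m.
r_a = 662.1 + 2857 = 3519.1 km = 3.5191×10⁶ m.
Semi-major axis a = (r_p + r_a)/2 = 2212.2 km = 2.212×10⁶ m.
Vis-viva: v² = μ(2/r − 1/a) = 2.277×10¹¹ × (5.683×10⁻⁷ − 4.520×10⁻⁷) = 2.648×10⁴ m²/s².
v = 162.7 m/s.

v ≈ 162.7 m/s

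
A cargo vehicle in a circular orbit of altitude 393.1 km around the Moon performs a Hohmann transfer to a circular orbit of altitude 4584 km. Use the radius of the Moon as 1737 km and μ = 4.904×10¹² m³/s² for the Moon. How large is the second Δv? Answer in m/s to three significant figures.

r₁ = 1737 + 393.1 = 2130.1 km = 2.1301×10⁶ m.
r₂ = 1737 + 4584 = 6321.0 km = 6.3210×10⁶ m.
Transfer ellipse a_t = (r₁ + r₂)/2 = 4.226×10⁶ m.
At r₁: circular v_c1 = √(μ/r₁) = 1517 m/s; transfer-perilune v_p = √[μ(2/r₁ − 1/a_t)] = 1856 m/s.
At r₂: circular v_c2 = √(μ/r₂) = 880.8 m/s; transfer-apolune v_a = √[μ(2/r₂ − 1/a_t)] = 625.4 m/s.
Δv₂ = v_c2 − v_a = 255.4 m/s.

Δv ≈ 255 m/s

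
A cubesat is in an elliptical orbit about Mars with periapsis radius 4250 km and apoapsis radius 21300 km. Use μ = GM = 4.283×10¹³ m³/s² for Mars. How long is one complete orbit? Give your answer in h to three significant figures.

Semi-major axis a = (r_p + r_a)/2 = (4250.0 + 21300)/2 = 12775 km = 1.278×10⁷ m.
By Kepler's third law T = 2π√(a³/μ) = 2π × 6.977×10³ = 4.384×10⁴ s.
= 12.18 h.

T ≈ 12.2 h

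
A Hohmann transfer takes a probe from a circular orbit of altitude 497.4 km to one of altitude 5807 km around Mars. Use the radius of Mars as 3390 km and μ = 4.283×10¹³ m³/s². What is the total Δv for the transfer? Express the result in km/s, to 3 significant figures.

Δv_total ≈ 1.11 km/s

r₁ = 3390 + 497.4 = 3887.4 km = 3.8874×10⁶ m.
r₂ = 3390 + 5807 = 9197.0 km = 9.1970×10⁶ m.
Transfer ellipse a_t = (r₁ + r₂)/2 = 6.542×10⁶ m.
At r₁: circular v_c1 = √(μ/r₁) = 3319 m/s; transfer-periapsis v_p = √[μ(2/r₁ − 1/a_t)] = 3936 m/s.
Δv₁ = v_p − v_c1 = 616.3 m/s.
At r₂: circular v_c2 = √(μ/r₂) = 2158 m/s; transfer-apoapsis v_a = √[μ(2/r₂ − 1/a_t)] = 1663 m/s.
Δv₂ = v_c2 − v_a = 494.5 m/s.
Total Δv = Δv₁ + Δv₂ = 1111 m/s = 1.111 km/s.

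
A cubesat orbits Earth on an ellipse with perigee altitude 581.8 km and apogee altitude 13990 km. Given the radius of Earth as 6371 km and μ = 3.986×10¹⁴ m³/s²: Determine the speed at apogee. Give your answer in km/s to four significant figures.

r_p = 6371 + 581.8 = 6952.8 km = 6.9528×10⁶ m.
r_a = 6371 + 13990 = 20361 km = 2.0361×10⁷ m.
Semi-major axis a = (r_p + r_a)/2 = 13657 km = 1.366×10⁷ m.
Vis-viva: v² = μ(2/r − 1/a) = 3.986×10¹⁴ × (9.823×10⁻⁸ − 7.322×10⁻⁸) = 9.967×10⁶ m²/s².
v = 3157 m/s = 3.157 km/s.

v ≈ 3.157 km/s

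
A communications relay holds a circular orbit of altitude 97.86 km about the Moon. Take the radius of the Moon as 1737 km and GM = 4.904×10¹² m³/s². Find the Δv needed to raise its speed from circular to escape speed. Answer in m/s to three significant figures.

Δv ≈ 677 m/s

r = 1737 + 97.86 = 1834.9 km = 1.8349×10⁶ m.
Circular speed v_c = √(μ/r) = 1635 m/s.
Escape speed v_esc = √(2μ/r) = √2 × v_c = 2312 m/s.
Δv = v_esc − v_c = 677.2 m/s.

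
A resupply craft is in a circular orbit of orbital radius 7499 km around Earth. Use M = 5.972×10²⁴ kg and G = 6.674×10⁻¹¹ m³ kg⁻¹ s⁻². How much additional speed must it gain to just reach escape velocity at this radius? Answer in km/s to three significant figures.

Δv ≈ 3.02 km/s

μ = GM = 6.674×10⁻¹¹ × 5.972×10²⁴ = 3.986×10¹⁴ m³/s².
r = 7499 km = 7.499×10⁶ m.
Circular speed v_c = √(μ/r) = 7290 m/s.
Escape speed v_esc = √(2μ/r) = √2 × v_c = 10310 m/s.
Δv = v_esc − v_c = 3020 m/s = 3.020 km/s.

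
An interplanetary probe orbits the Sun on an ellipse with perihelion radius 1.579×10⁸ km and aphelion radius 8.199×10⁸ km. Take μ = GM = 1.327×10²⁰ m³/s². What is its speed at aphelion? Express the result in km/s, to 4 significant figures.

Semi-major axis a = (r_p + r_a)/2 = 4.8890×10⁸ km = 4.889×10¹¹ m.
Vis-viva: v² = μ(2/r − 1/a) = 1.327×10²⁰ × (2.439×10⁻¹² − 2.045×10⁻¹²) = 5.227×10⁷ m²/s².
v = 7230 m/s = 7.230 km/s.

v ≈ 7.230 km/s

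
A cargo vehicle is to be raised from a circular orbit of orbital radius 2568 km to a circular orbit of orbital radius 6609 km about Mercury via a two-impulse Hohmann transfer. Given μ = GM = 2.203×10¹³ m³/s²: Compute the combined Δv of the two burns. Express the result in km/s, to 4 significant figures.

Δv_total ≈ 1.046 km/s

r₁ = 2568 km = 2.568×10⁶ m.
r₂ = 6609 km = 6.609×10⁶ m.
Transfer ellipse a_t = (r₁ + r₂)/2 = 4.588×10⁶ m.
At r₁: circular v_c1 = √(μ/r₁) = 2929 m/s; transfer-periherm v_p = √[μ(2/r₁ − 1/a_t)] = 3515 m/s.
Δv₁ = v_p − v_c1 = 586.2 m/s.
At r₂: circular v_c2 = √(μ/r₂) = 1826 m/s; transfer-apoherm v_a = √[μ(2/r₂ − 1/a_t)] = 1366 m/s.
Δv₂ = v_c2 − v_a = 459.9 m/s.
Total Δv = Δv₁ + Δv₂ = 1046 m/s = 1.046 km/s.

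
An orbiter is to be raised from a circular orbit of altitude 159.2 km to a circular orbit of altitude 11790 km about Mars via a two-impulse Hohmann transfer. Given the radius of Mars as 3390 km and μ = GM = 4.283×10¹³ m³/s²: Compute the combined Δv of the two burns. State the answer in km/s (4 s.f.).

Δv_total ≈ 1.595 km/s

r₁ = 3390 + 159.2 = 3549.2 km = 3.5492×10⁶ m.
r₂ = 3390 + 11790 = 15180 km = 1.5180×10⁷ m.
Transfer ellipse a_t = (r₁ + r₂)/2 = 9.365×10⁶ m.
At r₁: circular v_c1 = √(μ/r₁) = 3474 m/s; transfer-periapsis v_p = √[μ(2/r₁ − 1/a_t)] = 4423 m/s.
Δv₁ = v_p − v_c1 = 949.0 m/s.
At r₂: circular v_c2 = √(μ/r₂) = 1680 m/s; transfer-apoapsis v_a = √[μ(2/r₂ − 1/a_t)] = 1034 m/s.
Δv₂ = v_c2 − v_a = 645.6 m/s.
Total Δv = Δv₁ + Δv₂ = 1595 m/s = 1.595 km/s.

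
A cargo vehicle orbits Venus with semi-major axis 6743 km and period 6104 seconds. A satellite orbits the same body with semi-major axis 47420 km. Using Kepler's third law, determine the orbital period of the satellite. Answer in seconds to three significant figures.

T₂ ≈ 1.14×10⁵ seconds

Kepler's third law: T² ∝ a³, so T₂ = T₁ (a₂/a₁)^(3/2).
a₂/a₁ = 7.032, (a₂/a₁)^(3/2) = 18.65.
T₂ = 6104 × 18.65 = 1.138×10⁵ seconds.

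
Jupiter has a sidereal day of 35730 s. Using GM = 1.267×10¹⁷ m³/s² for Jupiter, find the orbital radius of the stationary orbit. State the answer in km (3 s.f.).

A synchronous orbit has period T, so by Kepler's third law a = (μT²/4π²)^(1/3).
μT²/4π² = 1.267×10¹⁷ × (3.573×10⁴)² / 39.48 = 4.097×10²⁴ m³.
a = 1.600×10⁸ m = 1.6002×10⁵ km.

r_sync ≈ 1.60×10⁵ km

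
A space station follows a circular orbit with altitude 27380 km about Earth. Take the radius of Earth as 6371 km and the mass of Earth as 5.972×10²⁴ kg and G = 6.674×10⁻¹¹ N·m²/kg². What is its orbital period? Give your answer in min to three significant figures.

μ = GM = 6.674×10⁻¹¹ × 5.972×10²⁴ = 3.986×10¹⁴ m³/s².
r = 6371 + 27380 = 33751 km = 3.3751×10⁷ m.
Kepler's third law: T = 2π√(r³/μ) = 2π√((3.375×10⁷)³ / 3.986×10¹⁴).
r³/μ = 9.646×10⁷ s², so T = 2π × 9.821×10³ = 6.171×10⁴ s.
Converting: 6.171×10⁴ s ÷ 60.00 = 1029 min.

T ≈ 1030 min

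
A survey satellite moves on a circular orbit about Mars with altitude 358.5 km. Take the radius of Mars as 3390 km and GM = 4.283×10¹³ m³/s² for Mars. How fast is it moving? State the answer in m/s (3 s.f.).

r = 3390 + 358.5 = 3748.5 km = 3.7485×10⁶ m.
For a circular orbit v = √(μ/r) = √(4.283×10¹³ / 3.748×10⁶) = √(1.143×10⁷) = 3380 m/s.

v ≈ 3380 m/s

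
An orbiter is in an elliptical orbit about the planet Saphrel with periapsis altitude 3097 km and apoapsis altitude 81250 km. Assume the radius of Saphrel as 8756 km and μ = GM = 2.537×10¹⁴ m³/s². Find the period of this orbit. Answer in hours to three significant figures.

r_p = 8756 + 3097 = 11853 km = 1.1853×10⁷ m.
r_a = 8756 + 81250 = 90006 km = 9.0006×10⁷ m.
Semi-major axis a = (r_p + r_a)/2 = (11853 + 90006)/2 = 50930 km = 5.093×10⁷ m.
By Kepler's third law T = 2π√(a³/μ) = 2π × 2.282×10⁴ = 1.434×10⁵ s.
= 39.83 hours.

T ≈ 39.8 hours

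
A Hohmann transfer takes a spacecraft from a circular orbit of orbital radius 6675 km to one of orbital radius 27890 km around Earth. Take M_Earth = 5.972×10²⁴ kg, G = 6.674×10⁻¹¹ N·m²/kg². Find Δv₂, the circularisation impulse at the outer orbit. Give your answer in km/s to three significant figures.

Δv ≈ 1.43 km/s

μ = GM = 6.674×10⁻¹¹ × 5.972×10²⁴ = 3.986×10¹⁴ m³/s².
r₁ = 6675 km = 6.675×10⁶ m.
r₂ = 27890 km = 2.789×10⁷ m.
Transfer ellipse a_t = (r₁ + r₂)/2 = 1.728×10⁷ m.
At r₁: circular v_c1 = √(μ/r₁) = 7727 m/s; transfer-perigee v_p = √[μ(2/r₁ − 1/a_t)] = 9816 m/s.
At r₂: circular v_c2 = √(μ/r₂) = 3780 m/s; transfer-apogee v_a = √[μ(2/r₂ − 1/a_t)] = 2349 m/s.
Δv₂ = v_c2 − v_a = 1431 m/s.
= 1.431 km/s.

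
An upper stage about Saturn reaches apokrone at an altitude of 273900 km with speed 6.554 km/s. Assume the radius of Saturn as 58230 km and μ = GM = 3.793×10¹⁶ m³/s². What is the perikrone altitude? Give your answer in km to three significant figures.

r_a = 58230 + 273900 = 3.3213×10⁵ km = 3.321×10⁸ m.
Specific energy ε = v²/2 − μ/r = -9.272×10⁷ J/kg, so a = −μ/(2ε) = 2.045×10⁸ m.
The apsides satisfy r_p + r_a = 2a, so the perikrone radius is 2a − r_a = 7.693×10⁷ m = 76930 km.
Perikrone altitude = 76930 − 58230 = 18700 km.

perikrone altitude ≈ 18700 km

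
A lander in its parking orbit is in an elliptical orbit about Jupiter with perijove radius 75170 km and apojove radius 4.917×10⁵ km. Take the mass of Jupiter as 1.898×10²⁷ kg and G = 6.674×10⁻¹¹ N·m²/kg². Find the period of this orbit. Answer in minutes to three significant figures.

μ = GM = 6.674×10⁻¹¹ × 1.898×10²⁷ = 1.267×10¹⁷ m³/s².
Semi-major axis a = (r_p + r_a)/2 = (75170 + 4.9170×10⁵)/2 = 2.8344×10⁵ km = 2.834×10⁸ m.
By Kepler's third law T = 2π√(a³/μ) = 2π × 1.341×10⁴ = 8.424×10⁴ s.
= 1404 minutes.

T ≈ 1400 minutes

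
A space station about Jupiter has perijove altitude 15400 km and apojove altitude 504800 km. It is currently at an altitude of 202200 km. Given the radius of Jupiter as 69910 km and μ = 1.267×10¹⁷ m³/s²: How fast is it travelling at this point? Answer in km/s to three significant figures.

v ≈ 23.4 km/s

r_p = 69910 + 15400 = 85310 km = 8.5310×10⁷ m.
r_a = 69910 + 504800 = 574710 km = 5.7471×10⁸ m.
r = 69910 + 202200 = 2.7211×10⁵ km = 2.721×10⁸ m.
Semi-major axis a = (r_p + r_a)/2 = 3.3001×10⁵ km = 3.300×10⁸ m.
Vis-viva: v² = μ(2/r − 1/a) = 1.267×10¹⁷ × (7.350×10⁻⁹ − 3.030×10⁻⁹) = 5.473×10⁸ m²/s².
v = 23390 m/s = 23.39 km/s.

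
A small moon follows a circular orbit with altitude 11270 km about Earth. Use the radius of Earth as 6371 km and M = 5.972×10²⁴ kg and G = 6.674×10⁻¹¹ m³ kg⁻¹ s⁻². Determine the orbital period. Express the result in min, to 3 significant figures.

μ = GM = 6.674×10⁻¹¹ × 5.972×10²⁴ = 3.986×10¹⁴ m³/s².
r = 6371 + 11270 = 17641 km = 1.7641×10⁷ m.
Kepler's third law: T = 2π√(r³/μ) = 2π√((1.764×10⁷)³ / 3.986×10¹⁴).
r³/μ = 1.377×10⁷ s², so T = 2π × 3.711×10³ = 2.332×10⁴ s.
Converting: 2.332×10⁴ s ÷ 60.00 = 388.7 min.

T ≈ 389 min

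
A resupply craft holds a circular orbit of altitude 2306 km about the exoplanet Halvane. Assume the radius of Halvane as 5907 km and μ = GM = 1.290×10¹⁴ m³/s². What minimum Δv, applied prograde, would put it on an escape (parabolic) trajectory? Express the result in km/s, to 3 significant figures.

Δv ≈ 1.64 km/s

r = 5907 + 2306 = 8213.0 km = 8.2130×10⁶ m.
Circular speed v_c = √(μ/r) = 3963 m/s.
Escape speed v_esc = √(2μ/r) = √2 × v_c = 5605 m/s.
Δv = v_esc − v_c = 1642 m/s = 1.642 km/s.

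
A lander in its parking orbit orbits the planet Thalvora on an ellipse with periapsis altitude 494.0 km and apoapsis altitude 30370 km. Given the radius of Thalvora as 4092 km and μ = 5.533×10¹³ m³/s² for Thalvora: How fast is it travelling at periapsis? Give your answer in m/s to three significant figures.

r_p = 4092 + 494.0 = 4586.0 km = 4.5860×10⁶ m.
r_a = 4092 + 30370 = 34462 km = 3.4462×10⁷ m.
Semi-major axis a = (r_p + r_a)/2 = 19524 km = 1.952×10⁷ m.
Vis-viva: v² = μ(2/r − 1/a) = 5.533×10¹³ × (4.361×10⁻⁷ − 5.122×10⁻⁸) = 2.130×10⁷ m²/s².
v = 4615 m/s.

v ≈ 4610 m/s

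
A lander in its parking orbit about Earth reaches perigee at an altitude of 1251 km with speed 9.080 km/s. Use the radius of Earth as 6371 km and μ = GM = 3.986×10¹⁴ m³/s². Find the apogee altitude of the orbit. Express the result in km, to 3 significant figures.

apogee altitude ≈ 22000 km

r_p = 6371 + 1251 = 7622.0 km = 7.622×10⁶ m.
Specific energy ε = v²/2 − μ/r = -1.107×10⁷ J/kg, so a = −μ/(2ε) = 1.800×10⁷ m.
The apsides satisfy r_p + r_a = 2a, so the apogee radius is 2a − r_p = 2.838×10⁷ m = 28376 km.
Apogee altitude = 28376 − 6371 = 22005 km.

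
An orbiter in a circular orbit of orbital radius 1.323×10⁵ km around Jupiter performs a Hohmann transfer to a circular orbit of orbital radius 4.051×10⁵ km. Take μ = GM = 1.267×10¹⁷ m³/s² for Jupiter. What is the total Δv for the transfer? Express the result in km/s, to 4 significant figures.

r₁ = 1.323×10⁵ km = 1.323×10⁸ m.
r₂ = 4.051×10⁵ km = 4.051×10⁸ m.
Transfer ellipse a_t = (r₁ + r₂)/2 = 2.687×10⁸ m.
At r₁: circular v_c1 = √(μ/r₁) = 30950 m/s; transfer-perijove v_p = √[μ(2/r₁ − 1/a_t)] = 38000 m/s.
Δv₁ = v_p − v_c1 = 7051 m/s.
At r₂: circular v_c2 = √(μ/r₂) = 17690 m/s; transfer-apojove v_a = √[μ(2/r₂ − 1/a_t)] = 12410 m/s.
Δv₂ = v_c2 − v_a = 5276 m/s.
Total Δv = Δv₁ + Δv₂ = 12330 m/s = 12.33 km/s.

Δv_total ≈ 12.33 km/s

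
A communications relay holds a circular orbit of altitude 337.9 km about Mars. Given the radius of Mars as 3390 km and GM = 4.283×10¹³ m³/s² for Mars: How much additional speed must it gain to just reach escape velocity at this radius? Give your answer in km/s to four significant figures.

Δv ≈ 1.404 km/s

r = 3390 + 337.9 = 3727.9 km = 3.7279×10⁶ m.
Circular speed v_c = √(μ/r) = 3390 m/s.
Escape speed v_esc = √(2μ/r) = √2 × v_c = 4794 m/s.
Δv = v_esc − v_c = 1404 m/s = 1.404 km/s.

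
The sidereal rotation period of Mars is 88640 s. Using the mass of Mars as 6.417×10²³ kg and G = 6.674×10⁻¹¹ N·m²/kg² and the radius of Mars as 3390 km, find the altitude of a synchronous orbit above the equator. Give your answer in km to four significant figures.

μ = GM = 6.674×10⁻¹¹ × 6.417×10²³ = 4.283×10¹³ m³/s².
A synchronous orbit has period T, so by Kepler's third law a = (μT²/4π²)^(1/3).
μT²/4π² = 4.283×10¹³ × (8.864×10⁴)² / 39.48 = 8.524×10²¹ m³.
a = 2.043×10⁷ m = 20427 km.
Altitude h = a − R = 20427 − 3390 = 17037 km.

h_sync ≈ 17040 km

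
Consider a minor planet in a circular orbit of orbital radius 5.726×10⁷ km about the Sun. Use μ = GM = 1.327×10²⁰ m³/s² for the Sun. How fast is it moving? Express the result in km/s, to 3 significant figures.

v ≈ 48.1 km/s

r = 5.726×10⁷ km = 5.726×10¹⁰ m.
For a circular orbit v = √(μ/r) = √(1.327×10²⁰ / 5.726×10¹⁰) = √(2.317×10⁹) = 48140 m/s.
That is 48.14 km/s.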